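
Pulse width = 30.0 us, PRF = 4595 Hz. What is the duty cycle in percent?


DC = 30.0e-6 * 4595 * 100 = 13.79%

13.79%


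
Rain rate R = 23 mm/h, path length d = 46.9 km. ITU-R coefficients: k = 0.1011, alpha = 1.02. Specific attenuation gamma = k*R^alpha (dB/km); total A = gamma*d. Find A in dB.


gamma = 0.1011 * 23^1.02 = 2.475789 dB/km
A = 2.475789 * 46.9 = 116.11 dB

116.11 dB


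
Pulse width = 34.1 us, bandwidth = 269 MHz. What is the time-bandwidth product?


TBP = 34.1 * 269 = 9172.9

9172.9


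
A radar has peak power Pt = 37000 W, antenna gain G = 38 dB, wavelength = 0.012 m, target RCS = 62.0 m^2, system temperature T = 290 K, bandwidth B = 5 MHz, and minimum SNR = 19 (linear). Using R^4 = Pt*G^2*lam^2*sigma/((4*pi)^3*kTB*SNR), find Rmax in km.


G_lin = 10^(38/10) = 6309.573445
R^4 = 37000 * 6309.573445^2 * 0.012^2 * 62.0 / ((4*pi)^3 * 1.38e-23 * 290 * 5000000.0 * 19)
R^4 = 1.74311e19 m^4
R_max = (1.74311e19)^(1/4) = 64614.7 m = 64.6 km

64.6 km


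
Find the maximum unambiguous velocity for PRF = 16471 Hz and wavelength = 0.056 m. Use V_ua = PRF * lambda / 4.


V_ua = 16471 * 0.056 / 4 = 230.6 m/s

230.6 m/s


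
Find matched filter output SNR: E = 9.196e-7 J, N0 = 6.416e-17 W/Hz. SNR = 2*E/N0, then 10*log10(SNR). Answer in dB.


SNR_lin = 2 * 9.196e-7 / 6.416e-17 = 2.867e10
SNR_dB = 10*log10(2.867e10) = 104.6 dB

104.6 dB


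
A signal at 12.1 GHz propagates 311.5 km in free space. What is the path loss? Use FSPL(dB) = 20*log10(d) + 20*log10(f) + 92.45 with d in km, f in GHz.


20*log10(311.5) = 49.87
20*log10(12.1) = 21.66
FSPL = 164.0 dB

164.0 dB


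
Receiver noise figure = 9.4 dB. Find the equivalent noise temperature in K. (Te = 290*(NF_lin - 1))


NF_lin = 10^(9.4/10) = 8.709636
Te = 290 * (8.709636 - 1) = 2235.8 K

2235.8 K


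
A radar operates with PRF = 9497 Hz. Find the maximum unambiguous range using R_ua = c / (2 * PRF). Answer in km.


R_ua = 3e8 / (2 * 9497) = 15794.5 m = 15.8 km

15.8 km


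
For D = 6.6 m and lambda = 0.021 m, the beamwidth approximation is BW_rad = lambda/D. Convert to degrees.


BW_rad = 0.021 / 6.6 = 0.003182
BW_deg = 0.18 degrees

0.18 degrees


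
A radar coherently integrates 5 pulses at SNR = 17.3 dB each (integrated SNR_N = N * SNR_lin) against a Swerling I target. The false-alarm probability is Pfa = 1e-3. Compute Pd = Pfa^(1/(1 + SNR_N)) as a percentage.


SNR_lin = 10^(17.3/10) = 53.70318
SNR_N = 5 * 53.70318 = 268.5159
1/(1 + SNR_N) = 1/269.5159 = 0.0037104
Pd = (1e-3)^0.0037104 = 0.9747
Pd = 97.5%

97.5%


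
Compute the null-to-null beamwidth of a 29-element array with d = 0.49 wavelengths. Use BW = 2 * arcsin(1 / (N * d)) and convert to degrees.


1/(N*d) = 1/(29*0.49) = 0.070373
BW = 2*arcsin(0.070373) = 8.1 degrees

8.1 degrees


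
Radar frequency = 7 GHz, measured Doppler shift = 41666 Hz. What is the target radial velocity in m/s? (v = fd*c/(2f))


v = 41666 * 3e8 / (2 * 7000000000.0) = 892.8 m/s

892.8 m/s


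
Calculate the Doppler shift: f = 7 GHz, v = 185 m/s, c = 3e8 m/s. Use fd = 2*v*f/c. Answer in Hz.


fd = 2 * 185 * 7000000000.0 / 3e8 = 8633.3 Hz

8633.3 Hz


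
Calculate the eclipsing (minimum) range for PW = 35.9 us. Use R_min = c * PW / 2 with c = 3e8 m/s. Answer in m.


R_min = 3e8 * 35.9e-6 / 2 = 5385.0 m

5385.0 m


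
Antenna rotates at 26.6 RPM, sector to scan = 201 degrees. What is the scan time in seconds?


t = 201 / (26.6 * 360) * 60 = 1.26 s

1.26 s


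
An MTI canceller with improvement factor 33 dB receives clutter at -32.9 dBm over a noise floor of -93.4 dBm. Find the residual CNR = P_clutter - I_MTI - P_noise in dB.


CNR = -32.9 - 33 - (-93.4) = 27.5 dB

27.5 dB


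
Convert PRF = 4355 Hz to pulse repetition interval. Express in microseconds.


PRI = 1/4355 = 0.0002296211 s = 229.6 us

229.6 us


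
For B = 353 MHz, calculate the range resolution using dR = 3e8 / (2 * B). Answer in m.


dR = 3e8 / (2 * 353000000.0) = 0.42 m

0.42 m


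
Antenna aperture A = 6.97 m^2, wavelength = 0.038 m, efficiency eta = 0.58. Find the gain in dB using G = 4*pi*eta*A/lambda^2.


G_linear = 4*pi*0.58*6.97/0.038^2 = 35180.62
G_dB = 10*log10(35180.62) = 45.5 dB

45.5 dB


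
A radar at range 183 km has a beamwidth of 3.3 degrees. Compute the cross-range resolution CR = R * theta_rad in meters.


BW_rad = 0.057595865
CR = 183000 * 0.057595865 = 10540.0 m

10540.0 m


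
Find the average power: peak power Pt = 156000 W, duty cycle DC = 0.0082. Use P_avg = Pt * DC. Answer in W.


P_avg = 156000 * 0.0082 = 1279.2 W

1279.2 W


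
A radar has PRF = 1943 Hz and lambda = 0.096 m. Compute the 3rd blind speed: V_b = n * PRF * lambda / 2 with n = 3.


V_blind = 3 * 1943 * 0.096 / 2 = 279.8 m/s

279.8 m/s


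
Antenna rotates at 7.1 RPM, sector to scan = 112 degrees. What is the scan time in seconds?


t = 112 / (7.1 * 360) * 60 = 2.63 s

2.63 s


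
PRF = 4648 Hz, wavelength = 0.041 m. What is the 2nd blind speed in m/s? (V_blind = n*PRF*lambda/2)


V_blind = 2 * 4648 * 0.041 / 2 = 190.6 m/s

190.6 m/s


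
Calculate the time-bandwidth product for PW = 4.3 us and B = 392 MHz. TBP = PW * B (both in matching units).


TBP = 4.3 * 392 = 1685.6

1685.6


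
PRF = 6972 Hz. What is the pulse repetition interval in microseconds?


PRI = 1/6972 = 0.0001434309 s = 143.4 us

143.4 us


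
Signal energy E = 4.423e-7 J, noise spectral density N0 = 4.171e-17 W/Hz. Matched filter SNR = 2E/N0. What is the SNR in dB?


SNR_lin = 2 * 4.423e-7 / 4.171e-17 = 2.121e10
SNR_dB = 10*log10(2.121e10) = 103.3 dB

103.3 dB


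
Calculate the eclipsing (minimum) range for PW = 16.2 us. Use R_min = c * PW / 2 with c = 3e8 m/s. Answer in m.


R_min = 3e8 * 16.2e-6 / 2 = 2430.0 m

2430.0 m


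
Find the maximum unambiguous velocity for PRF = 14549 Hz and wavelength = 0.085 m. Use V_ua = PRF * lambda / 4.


V_ua = 14549 * 0.085 / 4 = 309.2 m/s

309.2 m/s


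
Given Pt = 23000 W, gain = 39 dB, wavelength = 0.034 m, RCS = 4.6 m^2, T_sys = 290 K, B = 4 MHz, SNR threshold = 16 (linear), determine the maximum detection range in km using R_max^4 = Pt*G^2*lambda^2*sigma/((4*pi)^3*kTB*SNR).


G_lin = 10^(39/10) = 7943.282347
R^4 = 23000 * 7943.282347^2 * 0.034^2 * 4.6 / ((4*pi)^3 * 1.38e-23 * 290 * 4000000.0 * 16)
R^4 = 1.5183e19 m^4
R_max = (1.5183e19)^(1/4) = 62422.2 m = 62.4 km

62.4 km


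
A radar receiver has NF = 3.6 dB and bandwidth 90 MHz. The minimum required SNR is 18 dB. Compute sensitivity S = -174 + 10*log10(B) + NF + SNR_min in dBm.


10*log10(90000000.0) = 79.54
S = -174 + 79.54 + 3.6 + 18 = -72.9 dBm

-72.9 dBm


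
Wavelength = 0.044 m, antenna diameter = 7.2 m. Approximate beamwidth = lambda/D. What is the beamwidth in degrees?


BW_rad = 0.044 / 7.2 = 0.006111
BW_deg = 0.35 degrees

0.35 degrees


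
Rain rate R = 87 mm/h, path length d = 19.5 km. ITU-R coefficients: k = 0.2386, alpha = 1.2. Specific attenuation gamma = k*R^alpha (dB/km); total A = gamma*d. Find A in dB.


gamma = 0.2386 * 87^1.2 = 50.709992 dB/km
A = 50.709992 * 19.5 = 988.84 dB

988.84 dB


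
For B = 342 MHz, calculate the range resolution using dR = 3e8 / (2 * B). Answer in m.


dR = 3e8 / (2 * 342000000.0) = 0.44 m

0.44 m


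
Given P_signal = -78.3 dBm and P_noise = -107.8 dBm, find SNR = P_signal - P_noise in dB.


SNR = -78.3 - (-107.8) = 29.5 dB

29.5 dB


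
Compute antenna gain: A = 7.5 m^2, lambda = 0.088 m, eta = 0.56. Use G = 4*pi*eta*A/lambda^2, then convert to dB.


G_linear = 4*pi*0.56*7.5/0.088^2 = 6815.44
G_dB = 10*log10(6815.44) = 38.3 dB

38.3 dB


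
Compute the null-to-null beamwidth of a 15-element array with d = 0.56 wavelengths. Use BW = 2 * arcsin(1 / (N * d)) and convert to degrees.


1/(N*d) = 1/(15*0.56) = 0.119048
BW = 2*arcsin(0.119048) = 13.7 degrees

13.7 degrees


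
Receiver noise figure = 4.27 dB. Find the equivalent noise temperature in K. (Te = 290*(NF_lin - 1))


NF_lin = 10^(4.27/10) = 2.673006
Te = 290 * (2.673006 - 1) = 485.2 K

485.2 K


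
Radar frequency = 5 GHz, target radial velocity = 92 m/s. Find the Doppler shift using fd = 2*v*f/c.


fd = 2 * 92 * 5000000000.0 / 3e8 = 3066.7 Hz

3066.7 Hz


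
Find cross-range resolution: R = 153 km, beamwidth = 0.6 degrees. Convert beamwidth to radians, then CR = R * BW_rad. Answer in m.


BW_rad = 0.010471976
CR = 153000 * 0.010471976 = 1602.2 m

1602.2 m


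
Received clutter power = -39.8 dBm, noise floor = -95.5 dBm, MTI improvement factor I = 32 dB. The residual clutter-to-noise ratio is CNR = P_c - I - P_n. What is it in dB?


CNR = -39.8 - 32 - (-95.5) = 23.7 dB

23.7 dB


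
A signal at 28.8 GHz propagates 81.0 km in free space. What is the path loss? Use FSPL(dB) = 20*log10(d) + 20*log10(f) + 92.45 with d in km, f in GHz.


20*log10(81.0) = 38.17
20*log10(28.8) = 29.19
FSPL = 159.8 dB

159.8 dB


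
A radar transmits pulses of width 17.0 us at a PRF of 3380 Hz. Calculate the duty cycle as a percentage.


DC = 17.0e-6 * 3380 * 100 = 5.75%

5.75%


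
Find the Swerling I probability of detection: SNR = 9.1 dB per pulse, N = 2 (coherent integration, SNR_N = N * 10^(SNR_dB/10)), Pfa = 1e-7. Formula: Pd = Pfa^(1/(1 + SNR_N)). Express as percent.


SNR_lin = 10^(9.1/10) = 8.12831
SNR_N = 2 * 8.12831 = 16.25662
1/(1 + SNR_N) = 1/17.25662 = 0.0579488
Pd = (1e-7)^0.0579488 = 0.39297
Pd = 39.3%

39.3%


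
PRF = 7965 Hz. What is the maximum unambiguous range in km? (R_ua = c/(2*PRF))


R_ua = 3e8 / (2 * 7965) = 18832.4 m = 18.8 km

18.8 km


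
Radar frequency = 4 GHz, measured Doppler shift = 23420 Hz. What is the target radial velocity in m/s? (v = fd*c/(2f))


v = 23420 * 3e8 / (2 * 4000000000.0) = 878.3 m/s

878.3 m/s


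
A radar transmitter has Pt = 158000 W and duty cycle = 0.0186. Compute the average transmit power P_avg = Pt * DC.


P_avg = 158000 * 0.0186 = 2938.8 W

2938.8 W


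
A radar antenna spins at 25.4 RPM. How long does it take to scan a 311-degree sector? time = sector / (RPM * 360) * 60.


t = 311 / (25.4 * 360) * 60 = 2.04 s

2.04 s


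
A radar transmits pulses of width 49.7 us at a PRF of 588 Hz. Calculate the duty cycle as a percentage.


DC = 49.7e-6 * 588 * 100 = 2.92%

2.92%


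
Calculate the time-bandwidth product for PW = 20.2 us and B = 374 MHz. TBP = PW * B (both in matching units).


TBP = 20.2 * 374 = 7554.8

7554.8


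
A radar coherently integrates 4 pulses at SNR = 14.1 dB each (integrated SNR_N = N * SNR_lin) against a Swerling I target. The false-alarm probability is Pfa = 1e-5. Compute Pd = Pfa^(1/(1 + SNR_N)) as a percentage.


SNR_lin = 10^(14.1/10) = 25.70396
SNR_N = 4 * 25.70396 = 102.81584
1/(1 + SNR_N) = 1/103.81584 = 0.0096324
Pd = (1e-5)^0.0096324 = 0.89503
Pd = 89.5%

89.5%


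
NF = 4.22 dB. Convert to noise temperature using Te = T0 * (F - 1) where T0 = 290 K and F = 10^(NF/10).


NF_lin = 10^(4.22/10) = 2.642409
Te = 290 * (2.642409 - 1) = 476.3 K

476.3 K


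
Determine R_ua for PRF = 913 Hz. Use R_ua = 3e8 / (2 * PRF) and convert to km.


R_ua = 3e8 / (2 * 913) = 164293.5 m = 164.3 km

164.3 km


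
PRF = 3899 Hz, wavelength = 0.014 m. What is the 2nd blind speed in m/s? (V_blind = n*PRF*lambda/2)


V_blind = 2 * 3899 * 0.014 / 2 = 54.6 m/s

54.6 m/s


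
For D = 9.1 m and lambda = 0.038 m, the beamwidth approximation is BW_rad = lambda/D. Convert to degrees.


BW_rad = 0.038 / 9.1 = 0.004176
BW_deg = 0.24 degrees

0.24 degrees


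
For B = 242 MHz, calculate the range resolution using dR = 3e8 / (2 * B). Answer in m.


dR = 3e8 / (2 * 242000000.0) = 0.62 m

0.62 m


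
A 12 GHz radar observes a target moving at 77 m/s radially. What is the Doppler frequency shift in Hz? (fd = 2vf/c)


fd = 2 * 77 * 12000000000.0 / 3e8 = 6160.0 Hz

6160.0 Hz


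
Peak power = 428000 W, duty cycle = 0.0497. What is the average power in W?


P_avg = 428000 * 0.0497 = 21271.6 W

21271.6 W


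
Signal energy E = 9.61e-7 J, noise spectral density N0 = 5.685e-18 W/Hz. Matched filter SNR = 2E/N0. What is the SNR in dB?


SNR_lin = 2 * 9.61e-7 / 5.685e-18 = 3.381e11
SNR_dB = 10*log10(3.381e11) = 115.3 dB

115.3 dB


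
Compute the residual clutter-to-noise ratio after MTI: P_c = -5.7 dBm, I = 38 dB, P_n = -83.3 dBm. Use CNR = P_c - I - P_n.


CNR = -5.7 - 38 - (-83.3) = 39.6 dB

39.6 dB


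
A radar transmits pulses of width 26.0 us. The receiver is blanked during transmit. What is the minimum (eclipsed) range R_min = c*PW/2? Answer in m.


R_min = 3e8 * 26.0e-6 / 2 = 3900.0 m

3900.0 m


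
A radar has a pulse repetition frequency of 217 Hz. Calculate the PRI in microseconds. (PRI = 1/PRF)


PRI = 1/217 = 0.0046082949 s = 4608.3 us

4608.3 us


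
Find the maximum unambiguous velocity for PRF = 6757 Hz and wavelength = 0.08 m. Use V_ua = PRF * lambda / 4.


V_ua = 6757 * 0.08 / 4 = 135.1 m/s

135.1 m/s


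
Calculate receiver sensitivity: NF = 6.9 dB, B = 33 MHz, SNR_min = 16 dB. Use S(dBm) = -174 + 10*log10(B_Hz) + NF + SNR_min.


10*log10(33000000.0) = 75.19
S = -174 + 75.19 + 6.9 + 16 = -75.9 dBm

-75.9 dBm


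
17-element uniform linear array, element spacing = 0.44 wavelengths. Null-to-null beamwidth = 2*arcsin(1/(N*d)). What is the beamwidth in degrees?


1/(N*d) = 1/(17*0.44) = 0.13369
BW = 2*arcsin(0.13369) = 15.4 degrees

15.4 degrees


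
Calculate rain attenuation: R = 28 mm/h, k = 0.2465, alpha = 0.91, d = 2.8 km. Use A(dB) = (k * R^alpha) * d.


gamma = 0.2465 * 28^0.91 = 5.113647 dB/km
A = 5.113647 * 2.8 = 14.32 dB

14.32 dB


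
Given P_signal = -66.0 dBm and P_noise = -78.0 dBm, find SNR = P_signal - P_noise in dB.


SNR = -66.0 - (-78.0) = 12.0 dB

12.0 dB


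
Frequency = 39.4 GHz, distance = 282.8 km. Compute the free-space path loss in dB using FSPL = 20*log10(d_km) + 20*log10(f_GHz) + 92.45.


20*log10(282.8) = 49.03
20*log10(39.4) = 31.91
FSPL = 173.4 dB

173.4 dB


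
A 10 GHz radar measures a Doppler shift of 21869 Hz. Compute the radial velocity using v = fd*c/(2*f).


v = 21869 * 3e8 / (2 * 10000000000.0) = 328.0 m/s

328.0 m/s


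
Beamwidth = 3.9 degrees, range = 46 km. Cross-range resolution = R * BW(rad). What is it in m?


BW_rad = 0.068067841
CR = 46000 * 0.068067841 = 3131.1 m

3131.1 m


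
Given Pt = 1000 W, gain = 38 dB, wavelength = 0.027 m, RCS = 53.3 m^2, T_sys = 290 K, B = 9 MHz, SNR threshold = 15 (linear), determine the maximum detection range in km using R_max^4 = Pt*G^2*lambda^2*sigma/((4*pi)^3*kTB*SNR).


G_lin = 10^(38/10) = 6309.573445
R^4 = 1000 * 6309.573445^2 * 0.027^2 * 53.3 / ((4*pi)^3 * 1.38e-23 * 290 * 9000000.0 * 15)
R^4 = 1.44283e18 m^4
R_max = (1.44283e18)^(1/4) = 34658.0 m = 34.7 km

34.7 km


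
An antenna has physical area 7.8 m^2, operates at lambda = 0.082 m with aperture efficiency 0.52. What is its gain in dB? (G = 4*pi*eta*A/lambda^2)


G_linear = 4*pi*0.52*7.8/0.082^2 = 7580.19
G_dB = 10*log10(7580.19) = 38.8 dB

38.8 dB


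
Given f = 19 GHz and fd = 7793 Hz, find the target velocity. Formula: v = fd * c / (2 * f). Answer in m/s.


v = 7793 * 3e8 / (2 * 19000000000.0) = 61.5 m/s

61.5 m/s


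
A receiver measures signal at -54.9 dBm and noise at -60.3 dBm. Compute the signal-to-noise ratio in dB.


SNR = -54.9 - (-60.3) = 5.4 dB

5.4 dB


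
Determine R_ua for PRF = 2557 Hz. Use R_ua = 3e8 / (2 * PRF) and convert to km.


R_ua = 3e8 / (2 * 2557) = 58662.5 m = 58.7 km

58.7 km


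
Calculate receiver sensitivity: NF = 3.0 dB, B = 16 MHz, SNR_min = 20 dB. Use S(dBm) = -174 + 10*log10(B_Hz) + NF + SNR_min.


10*log10(16000000.0) = 72.04
S = -174 + 72.04 + 3.0 + 20 = -79.0 dBm

-79.0 dBm


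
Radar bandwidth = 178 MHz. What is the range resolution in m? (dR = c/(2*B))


dR = 3e8 / (2 * 178000000.0) = 0.84 m

0.84 m


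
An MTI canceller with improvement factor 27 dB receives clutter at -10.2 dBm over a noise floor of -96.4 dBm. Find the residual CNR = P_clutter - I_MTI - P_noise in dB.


CNR = -10.2 - 27 - (-96.4) = 59.2 dB

59.2 dB


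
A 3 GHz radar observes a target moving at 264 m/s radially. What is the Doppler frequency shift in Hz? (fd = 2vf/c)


fd = 2 * 264 * 3000000000.0 / 3e8 = 5280.0 Hz

5280.0 Hz


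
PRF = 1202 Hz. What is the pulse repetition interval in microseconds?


PRI = 1/1202 = 0.0008319468 s = 831.9 us

831.9 us


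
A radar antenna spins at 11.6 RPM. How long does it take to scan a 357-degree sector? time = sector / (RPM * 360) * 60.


t = 357 / (11.6 * 360) * 60 = 5.13 s

5.13 s


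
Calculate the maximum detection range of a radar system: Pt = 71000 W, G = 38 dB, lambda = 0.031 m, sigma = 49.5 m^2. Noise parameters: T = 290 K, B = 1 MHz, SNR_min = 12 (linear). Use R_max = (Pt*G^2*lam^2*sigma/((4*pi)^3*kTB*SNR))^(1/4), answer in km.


G_lin = 10^(38/10) = 6309.573445
R^4 = 71000 * 6309.573445^2 * 0.031^2 * 49.5 / ((4*pi)^3 * 1.38e-23 * 290 * 1000000.0 * 12)
R^4 = 1.41091e21 m^4
R_max = (1.41091e21)^(1/4) = 193809.4 m = 193.8 km

193.8 km


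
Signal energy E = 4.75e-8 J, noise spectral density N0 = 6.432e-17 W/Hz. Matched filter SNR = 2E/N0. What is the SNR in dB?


SNR_lin = 2 * 4.75e-8 / 6.432e-17 = 1.477e9
SNR_dB = 10*log10(1.477e9) = 91.7 dB

91.7 dB


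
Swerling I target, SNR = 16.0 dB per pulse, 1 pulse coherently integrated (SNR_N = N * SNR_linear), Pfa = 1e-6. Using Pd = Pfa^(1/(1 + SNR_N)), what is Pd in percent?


SNR_lin = 10^(16.0/10) = 39.81072
SNR_N = 1 * 39.81072 = 39.81072
1/(1 + SNR_N) = 1/40.81072 = 0.0245034
Pd = (1e-6)^0.0245034 = 0.71282
Pd = 71.3%

71.3%


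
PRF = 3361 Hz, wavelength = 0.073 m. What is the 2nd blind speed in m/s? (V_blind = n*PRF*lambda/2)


V_blind = 2 * 3361 * 0.073 / 2 = 245.4 m/s

245.4 m/s


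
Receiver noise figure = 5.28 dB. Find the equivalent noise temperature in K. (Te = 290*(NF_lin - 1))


NF_lin = 10^(5.28/10) = 3.372873
Te = 290 * (3.372873 - 1) = 688.1 K

688.1 K


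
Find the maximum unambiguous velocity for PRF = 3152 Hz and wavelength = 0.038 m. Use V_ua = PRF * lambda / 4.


V_ua = 3152 * 0.038 / 4 = 29.9 m/s

29.9 m/s


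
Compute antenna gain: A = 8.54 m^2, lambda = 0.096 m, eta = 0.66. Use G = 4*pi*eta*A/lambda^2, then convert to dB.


G_linear = 4*pi*0.66*8.54/0.096^2 = 7685.45
G_dB = 10*log10(7685.45) = 38.9 dB

38.9 dB


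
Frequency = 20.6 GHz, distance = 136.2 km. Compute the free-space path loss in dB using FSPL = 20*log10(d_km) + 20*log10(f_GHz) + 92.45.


20*log10(136.2) = 42.68
20*log10(20.6) = 26.28
FSPL = 161.4 dB

161.4 dB


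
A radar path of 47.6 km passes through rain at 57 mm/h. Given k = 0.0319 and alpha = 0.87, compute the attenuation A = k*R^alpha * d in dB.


gamma = 0.0319 * 57^0.87 = 1.074984 dB/km
A = 1.074984 * 47.6 = 51.17 dB

51.17 dB


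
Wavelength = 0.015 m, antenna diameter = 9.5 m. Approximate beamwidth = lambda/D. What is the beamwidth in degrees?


BW_rad = 0.015 / 9.5 = 0.001579
BW_deg = 0.09 degrees

0.09 degrees


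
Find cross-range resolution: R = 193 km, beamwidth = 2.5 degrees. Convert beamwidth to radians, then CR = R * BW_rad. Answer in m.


BW_rad = 0.043633231
CR = 193000 * 0.043633231 = 8421.2 m

8421.2 m


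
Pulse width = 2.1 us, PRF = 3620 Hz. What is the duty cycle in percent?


DC = 2.1e-6 * 3620 * 100 = 0.76%

0.76%


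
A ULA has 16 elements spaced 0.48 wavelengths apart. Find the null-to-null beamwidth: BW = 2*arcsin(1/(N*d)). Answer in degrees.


1/(N*d) = 1/(16*0.48) = 0.130208
BW = 2*arcsin(0.130208) = 15.0 degrees

15.0 degrees


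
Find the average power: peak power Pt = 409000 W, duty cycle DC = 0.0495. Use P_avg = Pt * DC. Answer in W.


P_avg = 409000 * 0.0495 = 20245.5 W

20245.5 W


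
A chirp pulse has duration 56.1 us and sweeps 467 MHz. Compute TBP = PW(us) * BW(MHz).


TBP = 56.1 * 467 = 26198.7

26198.7


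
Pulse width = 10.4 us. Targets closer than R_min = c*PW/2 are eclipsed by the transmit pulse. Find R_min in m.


R_min = 3e8 * 10.4e-6 / 2 = 1560.0 m

1560.0 m


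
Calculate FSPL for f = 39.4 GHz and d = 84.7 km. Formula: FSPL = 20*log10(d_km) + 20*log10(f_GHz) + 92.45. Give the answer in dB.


20*log10(84.7) = 38.56
20*log10(39.4) = 31.91
FSPL = 162.9 dB

162.9 dB


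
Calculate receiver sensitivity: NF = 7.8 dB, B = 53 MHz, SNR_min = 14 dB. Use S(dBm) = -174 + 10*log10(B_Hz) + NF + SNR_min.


10*log10(53000000.0) = 77.24
S = -174 + 77.24 + 7.8 + 14 = -75.0 dBm

-75.0 dBm


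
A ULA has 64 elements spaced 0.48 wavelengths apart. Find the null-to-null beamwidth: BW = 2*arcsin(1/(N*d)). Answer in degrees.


1/(N*d) = 1/(64*0.48) = 0.032552
BW = 2*arcsin(0.032552) = 3.7 degrees

3.7 degrees


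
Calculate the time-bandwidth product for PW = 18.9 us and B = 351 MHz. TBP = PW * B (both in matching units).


TBP = 18.9 * 351 = 6633.9

6633.9


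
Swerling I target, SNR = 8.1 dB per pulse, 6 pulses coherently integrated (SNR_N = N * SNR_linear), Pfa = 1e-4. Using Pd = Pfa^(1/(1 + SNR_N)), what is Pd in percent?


SNR_lin = 10^(8.1/10) = 6.45654
SNR_N = 6 * 6.45654 = 38.73924
1/(1 + SNR_N) = 1/39.73924 = 0.025164
Pd = (1e-4)^0.025164 = 0.79313
Pd = 79.3%

79.3%


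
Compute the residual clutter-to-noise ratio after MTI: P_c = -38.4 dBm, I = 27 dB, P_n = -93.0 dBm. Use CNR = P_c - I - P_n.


CNR = -38.4 - 27 - (-93.0) = 27.6 dB

27.6 dB


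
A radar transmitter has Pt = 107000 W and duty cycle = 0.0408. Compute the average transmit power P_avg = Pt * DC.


P_avg = 107000 * 0.0408 = 4365.6 W

4365.6 W


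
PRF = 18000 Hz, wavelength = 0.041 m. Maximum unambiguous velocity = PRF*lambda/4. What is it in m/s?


V_ua = 18000 * 0.041 / 4 = 184.5 m/s

184.5 m/s


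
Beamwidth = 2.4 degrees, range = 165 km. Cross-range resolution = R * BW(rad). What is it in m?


BW_rad = 0.041887902
CR = 165000 * 0.041887902 = 6911.5 m

6911.5 m


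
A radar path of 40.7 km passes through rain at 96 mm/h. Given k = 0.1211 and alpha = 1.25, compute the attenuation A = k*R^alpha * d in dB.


gamma = 0.1211 * 96^1.25 = 36.390095 dB/km
A = 36.390095 * 40.7 = 1481.08 dB

1481.08 dB


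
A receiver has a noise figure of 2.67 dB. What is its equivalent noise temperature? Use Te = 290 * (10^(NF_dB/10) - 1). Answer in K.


NF_lin = 10^(2.67/10) = 1.849269
Te = 290 * (1.849269 - 1) = 246.3 K

246.3 K


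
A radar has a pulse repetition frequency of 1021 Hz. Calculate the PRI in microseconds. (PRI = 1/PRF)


PRI = 1/1021 = 0.0009794319 s = 979.4 us

979.4 us


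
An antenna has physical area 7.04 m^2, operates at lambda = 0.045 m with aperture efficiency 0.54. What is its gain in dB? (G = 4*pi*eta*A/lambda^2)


G_linear = 4*pi*0.54*7.04/0.045^2 = 23591.27
G_dB = 10*log10(23591.27) = 43.7 dB

43.7 dB


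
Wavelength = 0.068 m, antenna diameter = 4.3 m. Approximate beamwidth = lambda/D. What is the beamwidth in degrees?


BW_rad = 0.068 / 4.3 = 0.015814
BW_deg = 0.91 degrees

0.91 degrees


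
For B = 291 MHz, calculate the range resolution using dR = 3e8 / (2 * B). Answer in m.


dR = 3e8 / (2 * 291000000.0) = 0.52 m

0.52 m


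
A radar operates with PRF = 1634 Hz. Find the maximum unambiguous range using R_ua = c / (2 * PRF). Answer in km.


R_ua = 3e8 / (2 * 1634) = 91799.3 m = 91.8 km

91.8 km


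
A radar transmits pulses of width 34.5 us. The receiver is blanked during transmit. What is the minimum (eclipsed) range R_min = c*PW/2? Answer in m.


R_min = 3e8 * 34.5e-6 / 2 = 5175.0 m

5175.0 m


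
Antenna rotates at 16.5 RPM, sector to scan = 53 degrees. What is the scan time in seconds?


t = 53 / (16.5 * 360) * 60 = 0.54 s

0.54 s


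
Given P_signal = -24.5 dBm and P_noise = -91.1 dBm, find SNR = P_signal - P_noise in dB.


SNR = -24.5 - (-91.1) = 66.6 dB

66.6 dB


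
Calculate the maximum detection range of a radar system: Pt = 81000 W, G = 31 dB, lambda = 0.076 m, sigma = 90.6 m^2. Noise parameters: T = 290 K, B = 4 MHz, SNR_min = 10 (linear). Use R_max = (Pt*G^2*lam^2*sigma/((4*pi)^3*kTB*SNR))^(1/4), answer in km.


G_lin = 10^(31/10) = 1258.925412
R^4 = 81000 * 1258.925412^2 * 0.076^2 * 90.6 / ((4*pi)^3 * 1.38e-23 * 290 * 4000000.0 * 10)
R^4 = 2.11482e20 m^4
R_max = (2.11482e20)^(1/4) = 120592.0 m = 120.6 km

120.6 km


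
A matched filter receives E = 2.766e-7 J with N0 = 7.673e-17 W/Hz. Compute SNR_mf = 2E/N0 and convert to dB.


SNR_lin = 2 * 2.766e-7 / 7.673e-17 = 7.21e9
SNR_dB = 10*log10(7.21e9) = 98.6 dB

98.6 dB


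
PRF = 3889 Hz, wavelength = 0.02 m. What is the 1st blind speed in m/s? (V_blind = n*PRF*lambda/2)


V_blind = 1 * 3889 * 0.02 / 2 = 38.9 m/s

38.9 m/s


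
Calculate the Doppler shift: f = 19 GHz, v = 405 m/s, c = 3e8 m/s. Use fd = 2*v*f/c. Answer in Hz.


fd = 2 * 405 * 19000000000.0 / 3e8 = 51300.0 Hz

51300.0 Hz


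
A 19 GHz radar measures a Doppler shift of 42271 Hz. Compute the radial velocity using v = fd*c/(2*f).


v = 42271 * 3e8 / (2 * 19000000000.0) = 333.7 m/s

333.7 m/s


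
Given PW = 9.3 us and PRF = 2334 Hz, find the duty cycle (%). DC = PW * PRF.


DC = 9.3e-6 * 2334 * 100 = 2.17%

2.17%


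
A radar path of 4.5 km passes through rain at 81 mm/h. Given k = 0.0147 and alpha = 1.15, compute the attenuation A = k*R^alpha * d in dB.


gamma = 0.0147 * 81^1.15 = 2.30184 dB/km
A = 2.30184 * 4.5 = 10.36 dB

10.36 dB


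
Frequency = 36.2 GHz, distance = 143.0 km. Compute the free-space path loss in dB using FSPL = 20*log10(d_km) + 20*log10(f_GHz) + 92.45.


20*log10(143.0) = 43.11
20*log10(36.2) = 31.17
FSPL = 166.7 dB

166.7 dB


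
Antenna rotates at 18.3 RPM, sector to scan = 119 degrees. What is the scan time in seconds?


t = 119 / (18.3 * 360) * 60 = 1.08 s

1.08 s


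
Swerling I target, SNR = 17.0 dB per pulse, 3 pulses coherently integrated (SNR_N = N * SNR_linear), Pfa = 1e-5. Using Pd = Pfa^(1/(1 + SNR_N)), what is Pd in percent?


SNR_lin = 10^(17.0/10) = 50.11872
SNR_N = 3 * 50.11872 = 150.35616
1/(1 + SNR_N) = 1/151.35616 = 0.0066069
Pd = (1e-5)^0.0066069 = 0.92676
Pd = 92.7%

92.7%


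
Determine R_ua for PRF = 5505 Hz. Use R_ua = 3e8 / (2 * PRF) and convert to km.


R_ua = 3e8 / (2 * 5505) = 27248.0 m = 27.2 km

27.2 km


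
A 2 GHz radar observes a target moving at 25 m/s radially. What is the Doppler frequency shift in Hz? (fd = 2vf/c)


fd = 2 * 25 * 2000000000.0 / 3e8 = 333.3 Hz

333.3 Hz


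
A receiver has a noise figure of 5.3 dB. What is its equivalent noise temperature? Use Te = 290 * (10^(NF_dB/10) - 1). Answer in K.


NF_lin = 10^(5.3/10) = 3.388442
Te = 290 * (3.388442 - 1) = 692.6 K

692.6 K


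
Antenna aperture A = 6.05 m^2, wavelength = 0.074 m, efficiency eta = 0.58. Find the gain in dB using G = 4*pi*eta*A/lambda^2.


G_linear = 4*pi*0.58*6.05/0.074^2 = 8052.48
G_dB = 10*log10(8052.48) = 39.1 dB

39.1 dB


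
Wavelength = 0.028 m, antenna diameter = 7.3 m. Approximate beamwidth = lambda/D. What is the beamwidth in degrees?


BW_rad = 0.028 / 7.3 = 0.003836
BW_deg = 0.22 degrees

0.22 degrees


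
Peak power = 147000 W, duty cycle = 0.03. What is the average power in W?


P_avg = 147000 * 0.03 = 4410.0 W

4410.0 W


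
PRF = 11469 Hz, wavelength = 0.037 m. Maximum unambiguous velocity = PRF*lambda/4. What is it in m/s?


V_ua = 11469 * 0.037 / 4 = 106.1 m/s

106.1 m/s


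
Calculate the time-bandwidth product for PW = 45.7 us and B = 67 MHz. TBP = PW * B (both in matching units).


TBP = 45.7 * 67 = 3061.9

3061.9


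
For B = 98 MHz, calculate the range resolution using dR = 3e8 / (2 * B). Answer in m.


dR = 3e8 / (2 * 98000000.0) = 1.53 m

1.53 m


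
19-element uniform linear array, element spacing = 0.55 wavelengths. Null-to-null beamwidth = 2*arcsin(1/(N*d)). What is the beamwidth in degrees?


1/(N*d) = 1/(19*0.55) = 0.095694
BW = 2*arcsin(0.095694) = 11.0 degrees

11.0 degrees


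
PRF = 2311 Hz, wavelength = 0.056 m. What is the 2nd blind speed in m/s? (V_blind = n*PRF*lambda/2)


V_blind = 2 * 2311 * 0.056 / 2 = 129.4 m/s

129.4 m/s


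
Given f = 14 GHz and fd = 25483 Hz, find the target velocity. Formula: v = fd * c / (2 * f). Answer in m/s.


v = 25483 * 3e8 / (2 * 14000000000.0) = 273.0 m/s

273.0 m/s


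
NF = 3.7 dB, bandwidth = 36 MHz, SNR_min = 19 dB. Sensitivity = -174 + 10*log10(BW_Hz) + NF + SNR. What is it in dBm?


10*log10(36000000.0) = 75.56
S = -174 + 75.56 + 3.7 + 19 = -75.7 dBm

-75.7 dBm


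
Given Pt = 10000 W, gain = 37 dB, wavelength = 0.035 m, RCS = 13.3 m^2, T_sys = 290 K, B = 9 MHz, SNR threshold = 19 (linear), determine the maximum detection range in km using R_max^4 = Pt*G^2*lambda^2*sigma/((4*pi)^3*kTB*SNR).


G_lin = 10^(37/10) = 5011.872336
R^4 = 10000 * 5011.872336^2 * 0.035^2 * 13.3 / ((4*pi)^3 * 1.38e-23 * 290 * 9000000.0 * 19)
R^4 = 3.0136e18 m^4
R_max = (3.0136e18)^(1/4) = 41665.0 m = 41.7 km

41.7 km


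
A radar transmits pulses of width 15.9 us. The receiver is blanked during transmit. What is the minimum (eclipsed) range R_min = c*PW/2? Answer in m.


R_min = 3e8 * 15.9e-6 / 2 = 2385.0 m

2385.0 m


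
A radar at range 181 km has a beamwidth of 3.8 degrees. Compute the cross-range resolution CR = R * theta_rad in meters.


BW_rad = 0.066322512
CR = 181000 * 0.066322512 = 12004.4 m

12004.4 m


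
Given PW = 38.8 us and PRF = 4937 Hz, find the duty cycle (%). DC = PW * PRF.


DC = 38.8e-6 * 4937 * 100 = 19.16%

19.16%


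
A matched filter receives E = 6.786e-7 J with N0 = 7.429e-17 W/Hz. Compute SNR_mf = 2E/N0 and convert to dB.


SNR_lin = 2 * 6.786e-7 / 7.429e-17 = 1.827e10
SNR_dB = 10*log10(1.827e10) = 102.6 dB

102.6 dB


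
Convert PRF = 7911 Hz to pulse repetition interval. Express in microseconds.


PRI = 1/7911 = 0.0001264063 s = 126.4 us

126.4 us


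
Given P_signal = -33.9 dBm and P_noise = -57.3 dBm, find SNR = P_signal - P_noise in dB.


SNR = -33.9 - (-57.3) = 23.4 dB

23.4 dB


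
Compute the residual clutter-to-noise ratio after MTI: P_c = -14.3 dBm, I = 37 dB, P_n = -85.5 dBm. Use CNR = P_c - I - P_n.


CNR = -14.3 - 37 - (-85.5) = 34.2 dB

34.2 dB


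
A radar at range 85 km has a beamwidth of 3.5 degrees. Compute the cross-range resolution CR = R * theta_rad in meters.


BW_rad = 0.061086524
CR = 85000 * 0.061086524 = 5192.4 m

5192.4 m


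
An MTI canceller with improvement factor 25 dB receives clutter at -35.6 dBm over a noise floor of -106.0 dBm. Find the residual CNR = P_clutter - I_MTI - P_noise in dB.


CNR = -35.6 - 25 - (-106.0) = 45.4 dB

45.4 dB


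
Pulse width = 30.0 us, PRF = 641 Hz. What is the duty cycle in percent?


DC = 30.0e-6 * 641 * 100 = 1.92%

1.92%


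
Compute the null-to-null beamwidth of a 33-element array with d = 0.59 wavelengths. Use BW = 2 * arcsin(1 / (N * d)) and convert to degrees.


1/(N*d) = 1/(33*0.59) = 0.051361
BW = 2*arcsin(0.051361) = 5.9 degrees

5.9 degrees


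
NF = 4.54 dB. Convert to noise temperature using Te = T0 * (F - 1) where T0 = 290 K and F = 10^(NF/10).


NF_lin = 10^(4.54/10) = 2.844461
Te = 290 * (2.844461 - 1) = 534.9 K

534.9 K


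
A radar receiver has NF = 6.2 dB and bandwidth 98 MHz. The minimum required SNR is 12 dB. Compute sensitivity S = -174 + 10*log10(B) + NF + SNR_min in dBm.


10*log10(98000000.0) = 79.91
S = -174 + 79.91 + 6.2 + 12 = -75.9 dBm

-75.9 dBm


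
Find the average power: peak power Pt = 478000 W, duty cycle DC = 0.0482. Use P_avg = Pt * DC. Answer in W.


P_avg = 478000 * 0.0482 = 23039.6 W

23039.6 W


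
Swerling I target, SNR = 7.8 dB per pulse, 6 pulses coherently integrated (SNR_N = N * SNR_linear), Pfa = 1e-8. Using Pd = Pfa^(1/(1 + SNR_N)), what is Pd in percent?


SNR_lin = 10^(7.8/10) = 6.0256
SNR_N = 6 * 6.0256 = 36.1536
1/(1 + SNR_N) = 1/37.1536 = 0.0269153
Pd = (1e-8)^0.0269153 = 0.60908
Pd = 60.9%

60.9%


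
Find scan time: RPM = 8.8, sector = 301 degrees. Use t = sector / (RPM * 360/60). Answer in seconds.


t = 301 / (8.8 * 360) * 60 = 5.7 s

5.7 s


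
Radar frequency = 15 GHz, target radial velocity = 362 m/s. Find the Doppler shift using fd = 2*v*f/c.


fd = 2 * 362 * 15000000000.0 / 3e8 = 36200.0 Hz

36200.0 Hz


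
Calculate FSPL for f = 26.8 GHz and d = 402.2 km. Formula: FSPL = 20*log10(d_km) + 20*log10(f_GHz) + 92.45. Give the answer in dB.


20*log10(402.2) = 52.09
20*log10(26.8) = 28.56
FSPL = 173.1 dB

173.1 dB


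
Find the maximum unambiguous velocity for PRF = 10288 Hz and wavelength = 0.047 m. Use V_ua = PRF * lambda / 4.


V_ua = 10288 * 0.047 / 4 = 120.9 m/s

120.9 m/s


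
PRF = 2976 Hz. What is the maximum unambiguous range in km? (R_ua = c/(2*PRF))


R_ua = 3e8 / (2 * 2976) = 50403.2 m = 50.4 km

50.4 km


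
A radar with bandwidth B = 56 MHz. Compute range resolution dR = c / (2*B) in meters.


dR = 3e8 / (2 * 56000000.0) = 2.68 m

2.68 m


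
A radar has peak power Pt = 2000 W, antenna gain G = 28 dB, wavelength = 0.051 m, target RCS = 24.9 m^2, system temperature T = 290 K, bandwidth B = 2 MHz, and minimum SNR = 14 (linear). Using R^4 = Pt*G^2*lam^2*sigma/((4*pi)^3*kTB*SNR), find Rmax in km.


G_lin = 10^(28/10) = 630.957344
R^4 = 2000 * 630.957344^2 * 0.051^2 * 24.9 / ((4*pi)^3 * 1.38e-23 * 290 * 2000000.0 * 14)
R^4 = 2.31902e17 m^4
R_max = (2.31902e17)^(1/4) = 21944.5 m = 21.9 km

21.9 km


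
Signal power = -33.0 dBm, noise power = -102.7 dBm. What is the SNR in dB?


SNR = -33.0 - (-102.7) = 69.7 dB

69.7 dB


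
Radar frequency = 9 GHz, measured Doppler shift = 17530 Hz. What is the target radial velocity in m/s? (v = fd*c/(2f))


v = 17530 * 3e8 / (2 * 9000000000.0) = 292.2 m/s

292.2 m/s


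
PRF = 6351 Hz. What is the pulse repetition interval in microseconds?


PRI = 1/6351 = 0.0001574555 s = 157.5 us

157.5 us


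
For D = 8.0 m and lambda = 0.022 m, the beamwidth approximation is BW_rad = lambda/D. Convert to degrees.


BW_rad = 0.022 / 8.0 = 0.00275
BW_deg = 0.16 degrees

0.16 degrees


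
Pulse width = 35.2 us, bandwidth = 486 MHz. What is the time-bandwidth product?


TBP = 35.2 * 486 = 17107.2

17107.2


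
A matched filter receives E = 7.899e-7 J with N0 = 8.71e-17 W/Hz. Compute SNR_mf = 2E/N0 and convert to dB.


SNR_lin = 2 * 7.899e-7 / 8.71e-17 = 1.814e10
SNR_dB = 10*log10(1.814e10) = 102.6 dB

102.6 dB


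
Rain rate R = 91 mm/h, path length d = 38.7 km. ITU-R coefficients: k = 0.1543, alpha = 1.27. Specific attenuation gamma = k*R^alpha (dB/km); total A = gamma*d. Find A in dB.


gamma = 0.1543 * 91^1.27 = 47.462269 dB/km
A = 47.462269 * 38.7 = 1836.79 dB

1836.79 dB


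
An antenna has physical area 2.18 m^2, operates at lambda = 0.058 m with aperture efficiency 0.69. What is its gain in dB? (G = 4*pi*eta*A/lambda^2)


G_linear = 4*pi*0.69*2.18/0.058^2 = 5619.01
G_dB = 10*log10(5619.01) = 37.5 dB

37.5 dB


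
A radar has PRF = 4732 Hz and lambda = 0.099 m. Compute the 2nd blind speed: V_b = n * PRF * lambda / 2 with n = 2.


V_blind = 2 * 4732 * 0.099 / 2 = 468.5 m/s

468.5 m/s


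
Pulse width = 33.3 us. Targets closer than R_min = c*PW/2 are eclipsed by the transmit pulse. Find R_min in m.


R_min = 3e8 * 33.3e-6 / 2 = 4995.0 m

4995.0 m


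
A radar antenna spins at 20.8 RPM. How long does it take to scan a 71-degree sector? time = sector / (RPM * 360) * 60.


t = 71 / (20.8 * 360) * 60 = 0.57 s

0.57 s


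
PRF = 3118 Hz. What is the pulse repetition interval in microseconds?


PRI = 1/3118 = 0.0003207184 s = 320.7 us

320.7 us


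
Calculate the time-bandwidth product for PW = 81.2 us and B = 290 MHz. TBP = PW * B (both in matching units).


TBP = 81.2 * 290 = 23548.0

23548.0


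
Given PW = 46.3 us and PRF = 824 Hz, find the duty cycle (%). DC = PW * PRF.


DC = 46.3e-6 * 824 * 100 = 3.82%

3.82%


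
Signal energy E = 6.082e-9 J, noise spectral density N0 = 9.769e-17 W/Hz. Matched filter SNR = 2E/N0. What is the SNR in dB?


SNR_lin = 2 * 6.082e-9 / 9.769e-17 = 1.245e8
SNR_dB = 10*log10(1.245e8) = 81.0 dB

81.0 dB


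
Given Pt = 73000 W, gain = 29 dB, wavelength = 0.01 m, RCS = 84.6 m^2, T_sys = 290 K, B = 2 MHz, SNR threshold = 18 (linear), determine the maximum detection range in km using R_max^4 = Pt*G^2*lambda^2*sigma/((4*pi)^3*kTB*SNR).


G_lin = 10^(29/10) = 794.328235
R^4 = 73000 * 794.328235^2 * 0.01^2 * 84.6 / ((4*pi)^3 * 1.38e-23 * 290 * 2000000.0 * 18)
R^4 = 1.36296e18 m^4
R_max = (1.36296e18)^(1/4) = 34168.1 m = 34.2 km

34.2 km


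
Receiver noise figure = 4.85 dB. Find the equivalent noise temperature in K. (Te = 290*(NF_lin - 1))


NF_lin = 10^(4.85/10) = 3.054921
Te = 290 * (3.054921 - 1) = 595.9 K

595.9 K


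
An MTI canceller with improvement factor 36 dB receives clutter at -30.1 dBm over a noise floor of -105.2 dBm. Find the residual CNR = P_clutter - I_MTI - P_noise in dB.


CNR = -30.1 - 36 - (-105.2) = 39.1 dB

39.1 dB


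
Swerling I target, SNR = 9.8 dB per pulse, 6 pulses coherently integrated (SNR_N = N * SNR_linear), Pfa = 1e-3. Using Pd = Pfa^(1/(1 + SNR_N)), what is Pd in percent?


SNR_lin = 10^(9.8/10) = 9.54993
SNR_N = 6 * 9.54993 = 57.29958
1/(1 + SNR_N) = 1/58.29958 = 0.0171528
Pd = (1e-3)^0.0171528 = 0.88826
Pd = 88.8%

88.8%


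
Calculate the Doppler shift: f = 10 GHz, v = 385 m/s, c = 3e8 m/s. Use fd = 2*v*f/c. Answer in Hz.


fd = 2 * 385 * 10000000000.0 / 3e8 = 25666.7 Hz

25666.7 Hz


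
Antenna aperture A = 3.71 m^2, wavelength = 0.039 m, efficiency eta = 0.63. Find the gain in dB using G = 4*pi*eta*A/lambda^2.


G_linear = 4*pi*0.63*3.71/0.039^2 = 19310.57
G_dB = 10*log10(19310.57) = 42.9 dB

42.9 dB


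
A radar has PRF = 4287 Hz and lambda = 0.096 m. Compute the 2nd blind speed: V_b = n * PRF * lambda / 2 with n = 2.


V_blind = 2 * 4287 * 0.096 / 2 = 411.6 m/s

411.6 m/s


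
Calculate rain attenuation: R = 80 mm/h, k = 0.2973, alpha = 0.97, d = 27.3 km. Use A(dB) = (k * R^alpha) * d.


gamma = 0.2973 * 80^0.97 = 20.854136 dB/km
A = 20.854136 * 27.3 = 569.32 dB

569.32 dB


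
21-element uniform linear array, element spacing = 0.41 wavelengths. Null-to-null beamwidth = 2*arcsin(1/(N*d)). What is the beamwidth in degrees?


1/(N*d) = 1/(21*0.41) = 0.116144
BW = 2*arcsin(0.116144) = 13.3 degrees

13.3 degrees


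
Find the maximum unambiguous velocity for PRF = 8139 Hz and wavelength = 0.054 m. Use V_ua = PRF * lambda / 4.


V_ua = 8139 * 0.054 / 4 = 109.9 m/s

109.9 m/s


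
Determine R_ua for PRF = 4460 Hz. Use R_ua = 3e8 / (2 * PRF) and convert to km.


R_ua = 3e8 / (2 * 4460) = 33632.3 m = 33.6 km

33.6 km


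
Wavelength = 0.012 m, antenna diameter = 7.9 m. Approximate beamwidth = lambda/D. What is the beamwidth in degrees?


BW_rad = 0.012 / 7.9 = 0.001519
BW_deg = 0.09 degrees

0.09 degrees


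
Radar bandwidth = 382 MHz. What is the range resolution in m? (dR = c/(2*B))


dR = 3e8 / (2 * 382000000.0) = 0.39 m

0.39 m


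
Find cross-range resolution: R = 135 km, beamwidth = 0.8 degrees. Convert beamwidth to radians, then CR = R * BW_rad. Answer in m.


BW_rad = 0.013962634
CR = 135000 * 0.013962634 = 1885.0 m

1885.0 m


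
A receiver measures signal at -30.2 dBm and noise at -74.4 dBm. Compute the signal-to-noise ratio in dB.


SNR = -30.2 - (-74.4) = 44.2 dB

44.2 dB


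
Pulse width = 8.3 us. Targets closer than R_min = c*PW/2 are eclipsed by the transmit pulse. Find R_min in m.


R_min = 3e8 * 8.3e-6 / 2 = 1245.0 m

1245.0 m


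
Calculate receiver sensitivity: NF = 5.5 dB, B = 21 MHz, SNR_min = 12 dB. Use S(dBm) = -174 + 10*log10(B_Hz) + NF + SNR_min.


10*log10(21000000.0) = 73.22
S = -174 + 73.22 + 5.5 + 12 = -83.3 dBm

-83.3 dBm
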